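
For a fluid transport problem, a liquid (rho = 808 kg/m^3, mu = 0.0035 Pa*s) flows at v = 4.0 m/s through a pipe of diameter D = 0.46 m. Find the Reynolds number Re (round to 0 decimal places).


Re = rho * v * D / mu
Re = 808 * 4.0 * 0.46 / 0.0035
Re = 1486.72 / 0.0035
Re = 424777


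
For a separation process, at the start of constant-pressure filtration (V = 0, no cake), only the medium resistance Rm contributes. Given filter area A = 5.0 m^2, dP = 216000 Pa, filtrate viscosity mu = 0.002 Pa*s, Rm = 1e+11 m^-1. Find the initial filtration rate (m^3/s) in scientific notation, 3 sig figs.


rate = A * dP / (mu * Rm)
rate = 5.0 * 216000 / (0.002 * 1e+11)
rate = 1080000.0 / 2.000e+08
rate = 5.40e-03 m^3/s


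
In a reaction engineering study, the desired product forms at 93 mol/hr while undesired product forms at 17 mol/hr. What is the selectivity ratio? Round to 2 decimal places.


S = desired product rate / undesired product rate
S = 93 / 17
S = 5.47


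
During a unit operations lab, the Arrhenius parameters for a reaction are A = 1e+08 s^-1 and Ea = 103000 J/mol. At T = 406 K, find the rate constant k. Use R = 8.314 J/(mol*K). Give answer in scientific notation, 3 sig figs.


k = A * exp(-Ea/(R*T))
k = 1e+08 * exp(-103000 / (8.314 * 406))
k = 1e+08 * exp(-30.514143)
k = 5.60e-06


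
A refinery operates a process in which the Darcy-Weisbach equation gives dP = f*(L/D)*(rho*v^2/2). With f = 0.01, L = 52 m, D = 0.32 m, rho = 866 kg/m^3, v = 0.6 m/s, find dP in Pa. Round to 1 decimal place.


dP = f * (L/D) * (rho*v^2/2)
dP = 0.01 * (52/0.32) * (866*0.6^2/2)
L/D = 162.5
rho*v^2/2 = 866*0.36/2 = 155.88
dP = 0.01 * 162.5 * 155.88
dP = 253.3 Pa


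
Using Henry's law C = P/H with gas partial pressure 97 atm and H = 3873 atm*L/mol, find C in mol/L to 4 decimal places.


C = P / H
C = 97 / 3873
C = 0.0250 mol/L


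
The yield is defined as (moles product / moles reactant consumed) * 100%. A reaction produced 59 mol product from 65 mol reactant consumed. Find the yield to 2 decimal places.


Yield = (moles product / moles consumed) * 100%
Yield = (59 / 65) * 100
Yield = 0.9077 * 100
Yield = 90.77%


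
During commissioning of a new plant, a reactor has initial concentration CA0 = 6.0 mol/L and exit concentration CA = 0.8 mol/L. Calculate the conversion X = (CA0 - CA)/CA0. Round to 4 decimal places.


X = (CA0 - CA) / CA0
X = (6.0 - 0.8) / 6.0
X = 5.2 / 6.0
X = 0.8667


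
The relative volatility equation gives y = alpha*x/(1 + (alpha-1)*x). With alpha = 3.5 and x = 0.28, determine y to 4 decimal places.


y = alpha*x / (1 + (alpha-1)*x)
y = 3.5*0.28 / (1 + (3.5-1)*0.28)
y = 0.98 / (1 + 0.7)
y = 0.98 / 1.7
y = 0.5765


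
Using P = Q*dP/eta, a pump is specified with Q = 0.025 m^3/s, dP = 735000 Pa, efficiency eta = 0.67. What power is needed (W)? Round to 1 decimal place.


P = Q * dP / eta
P = 0.025 * 735000 / 0.67
P = 18375.0 / 0.67
P = 27425.4 W


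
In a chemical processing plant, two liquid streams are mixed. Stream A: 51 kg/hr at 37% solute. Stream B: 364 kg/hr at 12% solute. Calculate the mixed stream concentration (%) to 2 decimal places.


Mass balance on solute: F1*x1 + F2*x2 = F3*x3
F3 = F1 + F2 = 51 + 364 = 415 kg/hr
x3 = (F1*x1 + F2*x2)/F3
x3 = (51*0.37 + 364*0.12) / 415
x3 = 15.07%


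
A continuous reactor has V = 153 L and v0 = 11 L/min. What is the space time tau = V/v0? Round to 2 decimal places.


tau = V / v0
tau = 153 / 11
tau = 13.91 min


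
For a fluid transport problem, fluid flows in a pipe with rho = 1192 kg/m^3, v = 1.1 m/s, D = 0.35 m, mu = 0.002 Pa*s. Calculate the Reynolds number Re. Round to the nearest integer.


Re = rho * v * D / mu
Re = 1192 * 1.1 * 0.35 / 0.002
Re = 458.92 / 0.002
Re = 229460


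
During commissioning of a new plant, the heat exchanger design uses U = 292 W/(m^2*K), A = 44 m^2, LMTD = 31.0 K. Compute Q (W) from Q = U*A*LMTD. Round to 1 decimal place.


Q = U * A * LMTD
Q = 292 * 44 * 31.0
Q = 398288.0 W


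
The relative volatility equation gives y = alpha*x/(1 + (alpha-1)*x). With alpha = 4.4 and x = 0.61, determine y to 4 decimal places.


y = alpha*x / (1 + (alpha-1)*x)
y = 4.4*0.61 / (1 + (4.4-1)*0.61)
y = 2.684 / (1 + 2.074)
y = 2.684 / 3.074
y = 0.8731


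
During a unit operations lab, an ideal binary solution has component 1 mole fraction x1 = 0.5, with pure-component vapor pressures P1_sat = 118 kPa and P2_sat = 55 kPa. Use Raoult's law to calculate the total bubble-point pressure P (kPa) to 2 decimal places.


P = x1*P1_sat + x2*P2_sat
x2 = 1 - x1 = 1 - 0.5 = 0.5
P = 0.5*118 + 0.5*55
P = 59.0 + 27.5
P = 86.50 kPa


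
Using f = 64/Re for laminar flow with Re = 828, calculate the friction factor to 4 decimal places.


f = 64 / Re
f = 64 / 828
f = 0.0773


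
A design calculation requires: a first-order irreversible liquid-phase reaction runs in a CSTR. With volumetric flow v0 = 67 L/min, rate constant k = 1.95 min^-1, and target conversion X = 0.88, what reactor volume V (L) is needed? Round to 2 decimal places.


V = v0 * X / (k * (1 - X))
V = 67 * 0.88 / (1.95 * (1 - 0.88))
V = 58.96 / (1.95 * 0.12)
V = 58.96 / 0.234
V = 251.97 L


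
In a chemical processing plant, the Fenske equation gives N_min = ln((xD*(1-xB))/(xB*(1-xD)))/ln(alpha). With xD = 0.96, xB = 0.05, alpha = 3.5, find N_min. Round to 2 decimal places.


N_min = ln((xD*(1-xB))/(xB*(1-xD))) / ln(alpha)
Numerator inside ln: 0.912 / 0.002 = 456.0
ln(456.0) = 6.122493
ln(alpha) = ln(3.5) = 1.252763
N_min = 6.122493 / 1.252763 = 4.89


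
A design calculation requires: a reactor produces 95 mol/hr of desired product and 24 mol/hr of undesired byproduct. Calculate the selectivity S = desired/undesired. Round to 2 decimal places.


S = desired product rate / undesired product rate
S = 95 / 24
S = 3.96


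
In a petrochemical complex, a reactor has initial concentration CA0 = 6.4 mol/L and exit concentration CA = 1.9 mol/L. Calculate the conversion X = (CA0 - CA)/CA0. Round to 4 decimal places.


X = (CA0 - CA) / CA0
X = (6.4 - 1.9) / 6.4
X = 4.5 / 6.4
X = 0.7031


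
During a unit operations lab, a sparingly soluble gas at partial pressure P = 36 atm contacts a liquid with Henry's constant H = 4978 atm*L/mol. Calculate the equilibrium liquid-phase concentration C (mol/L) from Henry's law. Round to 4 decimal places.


C = P / H
C = 36 / 4978
C = 0.0072 mol/L


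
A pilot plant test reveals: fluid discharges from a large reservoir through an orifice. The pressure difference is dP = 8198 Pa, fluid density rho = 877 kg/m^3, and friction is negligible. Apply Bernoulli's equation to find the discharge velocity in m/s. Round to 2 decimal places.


v = sqrt(2*dP/rho)
v = sqrt(2*8198/877)
v = sqrt(18.695553)
v = 4.32 m/s


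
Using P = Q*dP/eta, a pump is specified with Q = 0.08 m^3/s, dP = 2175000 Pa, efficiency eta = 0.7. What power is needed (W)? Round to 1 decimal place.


P = Q * dP / eta
P = 0.08 * 2175000 / 0.7
P = 174000.0 / 0.7
P = 248571.4 W


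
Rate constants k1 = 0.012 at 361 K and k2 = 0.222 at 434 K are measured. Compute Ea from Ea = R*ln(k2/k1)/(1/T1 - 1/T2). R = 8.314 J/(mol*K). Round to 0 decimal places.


Ea = R * ln(k2/k1) / (1/T1 - 1/T2)
ln(k2/k1) = ln(0.222/0.012) = 2.9177707
1/T1 - 1/T2 = 1/361 - 1/434 = 0.000465935637
Ea = 8.314 * 2.9177707 / 0.000465935637
Ea = 52064 J/mol


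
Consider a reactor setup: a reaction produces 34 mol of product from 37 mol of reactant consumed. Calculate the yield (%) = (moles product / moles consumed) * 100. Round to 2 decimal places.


Yield = (moles product / moles consumed) * 100%
Yield = (34 / 37) * 100
Yield = 0.9189 * 100
Yield = 91.89%


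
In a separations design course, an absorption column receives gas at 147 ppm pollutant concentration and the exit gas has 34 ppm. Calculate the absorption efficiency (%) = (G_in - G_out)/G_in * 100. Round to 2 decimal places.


Efficiency = (G_in - G_out) / G_in * 100%
Efficiency = (147 - 34) / 147 * 100
Efficiency = 113 / 147 * 100
Efficiency = 76.87%


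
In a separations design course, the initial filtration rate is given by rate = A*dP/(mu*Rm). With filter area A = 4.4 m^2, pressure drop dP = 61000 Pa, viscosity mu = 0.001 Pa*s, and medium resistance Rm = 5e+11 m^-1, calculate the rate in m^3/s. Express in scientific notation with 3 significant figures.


rate = A * dP / (mu * Rm)
rate = 4.4 * 61000 / (0.001 * 5e+11)
rate = 268400.0 / 5.000e+08
rate = 5.37e-04 m^3/s


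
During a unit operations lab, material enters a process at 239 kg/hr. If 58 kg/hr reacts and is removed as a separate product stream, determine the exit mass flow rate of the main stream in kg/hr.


Steady-state mass balance on the main outlet: F_out = F_in - F_removed
F_out = 239 - 58
F_out = 181 kg/hr


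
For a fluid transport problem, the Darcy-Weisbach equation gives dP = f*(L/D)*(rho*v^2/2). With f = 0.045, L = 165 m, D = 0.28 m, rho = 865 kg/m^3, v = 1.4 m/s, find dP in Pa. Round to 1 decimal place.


dP = f * (L/D) * (rho*v^2/2)
dP = 0.045 * (165/0.28) * (865*1.4^2/2)
L/D = 589.28571429
rho*v^2/2 = 865*1.96/2 = 847.7
dP = 0.045 * 589.28571429 * 847.7
dP = 22479.2 Pa


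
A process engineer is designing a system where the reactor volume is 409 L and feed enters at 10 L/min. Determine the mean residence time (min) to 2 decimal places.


tau = V / v0
tau = 409 / 10
tau = 40.90 min


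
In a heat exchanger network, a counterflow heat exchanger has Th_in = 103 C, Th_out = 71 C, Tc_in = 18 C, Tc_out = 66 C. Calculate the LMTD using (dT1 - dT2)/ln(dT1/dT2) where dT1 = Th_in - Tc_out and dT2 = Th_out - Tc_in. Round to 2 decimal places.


dT1 = Th_in - Tc_out = 103 - 66 = 37
dT2 = Th_out - Tc_in = 71 - 18 = 53
LMTD = (dT1 - dT2) / ln(dT1/dT2)
LMTD = (37 - 53) / ln(37/53)
LMTD = 44.52 K


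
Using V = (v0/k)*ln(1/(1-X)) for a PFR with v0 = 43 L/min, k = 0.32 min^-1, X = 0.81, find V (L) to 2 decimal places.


V = (v0/k) * ln(1/(1-X))
V = (43/0.32) * ln(1/(1-0.81))
V = 134.375 * ln(5.263158)
V = 134.375 * 1.660731
V = 223.16 L


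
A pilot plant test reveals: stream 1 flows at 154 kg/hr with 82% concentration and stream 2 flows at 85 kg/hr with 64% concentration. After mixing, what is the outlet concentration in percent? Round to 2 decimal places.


Mass balance on solute: F1*x1 + F2*x2 = F3*x3
F3 = F1 + F2 = 154 + 85 = 239 kg/hr
x3 = (F1*x1 + F2*x2)/F3
x3 = (154*0.82 + 85*0.64) / 239
x3 = 75.60%


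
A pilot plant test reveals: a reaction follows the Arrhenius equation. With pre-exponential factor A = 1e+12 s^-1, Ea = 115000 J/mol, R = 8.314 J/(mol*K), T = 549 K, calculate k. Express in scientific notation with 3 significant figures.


k = A * exp(-Ea/(R*T))
k = 1e+12 * exp(-115000 / (8.314 * 549))
k = 1e+12 * exp(-25.195065)
k = 1.14e+01


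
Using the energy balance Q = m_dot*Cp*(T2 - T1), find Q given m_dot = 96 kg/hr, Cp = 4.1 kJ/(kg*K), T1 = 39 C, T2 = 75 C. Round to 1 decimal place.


Q = m_dot * Cp * (T2 - T1)
Q = 96 * 4.1 * (75 - 39)
Q = 96 * 4.1 * 36
Q = 14169.6 kJ/hr


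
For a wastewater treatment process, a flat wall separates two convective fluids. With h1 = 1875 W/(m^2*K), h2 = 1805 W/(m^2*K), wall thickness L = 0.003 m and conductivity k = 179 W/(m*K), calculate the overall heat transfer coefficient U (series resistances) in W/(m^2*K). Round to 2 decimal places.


1/U = 1/h1 + L/k + 1/h2
1/U = 1/1875 + 0.003/179 + 1/1805
1/U = 0.0005333333 + 1.67598e-05 + 0.0005540166
1/U = 0.0011041097
U = 905.71 W/(m^2*K)


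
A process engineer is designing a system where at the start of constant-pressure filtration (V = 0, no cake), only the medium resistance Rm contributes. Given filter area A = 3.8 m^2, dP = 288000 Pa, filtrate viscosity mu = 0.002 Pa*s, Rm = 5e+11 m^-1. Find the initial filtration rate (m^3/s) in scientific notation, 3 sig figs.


rate = A * dP / (mu * Rm)
rate = 3.8 * 288000 / (0.002 * 5e+11)
rate = 1094400.0 / 1.000e+09
rate = 1.09e-03 m^3/s


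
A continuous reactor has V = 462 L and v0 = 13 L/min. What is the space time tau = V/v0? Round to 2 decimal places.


tau = V / v0
tau = 462 / 13
tau = 35.54 min


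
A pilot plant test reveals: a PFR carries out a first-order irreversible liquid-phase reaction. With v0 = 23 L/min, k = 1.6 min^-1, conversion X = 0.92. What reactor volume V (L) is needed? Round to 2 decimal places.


V = (v0/k) * ln(1/(1-X))
V = (23/1.6) * ln(1/(1-0.92))
V = 14.375 * ln(12.5)
V = 14.375 * 2.525729
V = 36.31 L


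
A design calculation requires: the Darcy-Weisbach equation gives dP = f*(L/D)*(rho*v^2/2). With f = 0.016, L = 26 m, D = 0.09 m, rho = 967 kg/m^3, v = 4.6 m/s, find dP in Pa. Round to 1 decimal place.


dP = f * (L/D) * (rho*v^2/2)
dP = 0.016 * (26/0.09) * (967*4.6^2/2)
L/D = 288.88888889
rho*v^2/2 = 967*21.16/2 = 10230.86
dP = 0.016 * 288.88888889 * 10230.86
dP = 47289.3 Pa


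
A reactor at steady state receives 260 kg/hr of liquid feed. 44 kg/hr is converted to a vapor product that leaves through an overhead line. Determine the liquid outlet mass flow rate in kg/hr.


Steady-state mass balance on the main outlet: F_out = F_in - F_removed
F_out = 260 - 44
F_out = 216 kg/hr


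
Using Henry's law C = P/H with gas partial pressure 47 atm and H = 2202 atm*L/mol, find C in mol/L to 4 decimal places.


C = P / H
C = 47 / 2202
C = 0.0213 mol/L


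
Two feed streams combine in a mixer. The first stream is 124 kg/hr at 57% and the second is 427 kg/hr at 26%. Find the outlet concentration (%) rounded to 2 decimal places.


Mass balance on solute: F1*x1 + F2*x2 = F3*x3
F3 = F1 + F2 = 124 + 427 = 551 kg/hr
x3 = (F1*x1 + F2*x2)/F3
x3 = (124*0.57 + 427*0.26) / 551
x3 = 32.98%


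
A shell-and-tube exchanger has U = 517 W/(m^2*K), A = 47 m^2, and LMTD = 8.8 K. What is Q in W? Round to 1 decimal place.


Q = U * A * LMTD
Q = 517 * 47 * 8.8
Q = 213831.2 W


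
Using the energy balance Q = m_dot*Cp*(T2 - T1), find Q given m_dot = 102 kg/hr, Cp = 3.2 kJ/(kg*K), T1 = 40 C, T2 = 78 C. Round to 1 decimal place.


Q = m_dot * Cp * (T2 - T1)
Q = 102 * 3.2 * (78 - 40)
Q = 102 * 3.2 * 38
Q = 12403.2 kJ/hr


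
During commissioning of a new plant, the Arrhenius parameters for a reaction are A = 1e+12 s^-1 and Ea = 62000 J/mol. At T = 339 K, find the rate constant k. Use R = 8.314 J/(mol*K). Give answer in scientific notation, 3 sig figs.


k = A * exp(-Ea/(R*T))
k = 1e+12 * exp(-62000 / (8.314 * 339))
k = 1e+12 * exp(-21.997938)
k = 2.80e+02


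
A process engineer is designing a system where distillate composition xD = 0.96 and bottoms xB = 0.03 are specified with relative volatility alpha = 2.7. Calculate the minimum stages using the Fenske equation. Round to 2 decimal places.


N_min = ln((xD*(1-xB))/(xB*(1-xD))) / ln(alpha)
Numerator inside ln: 0.9312 / 0.0012 = 776.0
ln(776.0) = 6.654153
ln(alpha) = ln(2.7) = 0.993252
N_min = 6.654153 / 0.993252 = 6.70


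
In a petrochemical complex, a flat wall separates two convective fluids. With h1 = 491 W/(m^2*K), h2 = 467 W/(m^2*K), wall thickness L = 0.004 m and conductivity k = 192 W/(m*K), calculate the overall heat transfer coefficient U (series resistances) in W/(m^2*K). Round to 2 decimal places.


1/U = 1/h1 + L/k + 1/h2
1/U = 1/491 + 0.004/192 + 1/467
1/U = 0.0020366599 + 2.08333e-05 + 0.0021413276
1/U = 0.0041988208
U = 238.16 W/(m^2*K)


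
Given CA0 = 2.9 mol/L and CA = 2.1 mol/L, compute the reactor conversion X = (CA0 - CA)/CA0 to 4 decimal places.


X = (CA0 - CA) / CA0
X = (2.9 - 2.1) / 2.9
X = 0.8 / 2.9
X = 0.2759


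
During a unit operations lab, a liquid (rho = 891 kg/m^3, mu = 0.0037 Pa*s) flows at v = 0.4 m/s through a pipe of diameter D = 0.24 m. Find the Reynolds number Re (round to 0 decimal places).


Re = rho * v * D / mu
Re = 891 * 0.4 * 0.24 / 0.0037
Re = 85.536 / 0.0037
Re = 23118


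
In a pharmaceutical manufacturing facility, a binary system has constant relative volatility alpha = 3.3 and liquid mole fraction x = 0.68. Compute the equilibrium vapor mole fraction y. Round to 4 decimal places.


y = alpha*x / (1 + (alpha-1)*x)
y = 3.3*0.68 / (1 + (3.3-1)*0.68)
y = 2.244 / (1 + 1.564)
y = 2.244 / 2.564
y = 0.8752


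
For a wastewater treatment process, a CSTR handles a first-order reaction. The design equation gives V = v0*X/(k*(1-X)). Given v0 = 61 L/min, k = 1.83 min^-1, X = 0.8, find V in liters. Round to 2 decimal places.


V = v0 * X / (k * (1 - X))
V = 61 * 0.8 / (1.83 * (1 - 0.8))
V = 48.8 / (1.83 * 0.2)
V = 48.8 / 0.366
V = 133.33 L


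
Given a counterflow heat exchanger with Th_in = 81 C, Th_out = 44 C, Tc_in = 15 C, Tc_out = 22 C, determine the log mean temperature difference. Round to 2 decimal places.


dT1 = Th_in - Tc_out = 81 - 22 = 59
dT2 = Th_out - Tc_in = 44 - 15 = 29
LMTD = (dT1 - dT2) / ln(dT1/dT2)
LMTD = (59 - 29) / ln(59/29)
LMTD = 42.24 K


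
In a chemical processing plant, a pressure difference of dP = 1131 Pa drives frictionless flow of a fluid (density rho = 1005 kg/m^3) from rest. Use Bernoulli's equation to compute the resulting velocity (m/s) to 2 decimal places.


v = sqrt(2*dP/rho)
v = sqrt(2*1131/1005)
v = sqrt(2.250746)
v = 1.50 m/s


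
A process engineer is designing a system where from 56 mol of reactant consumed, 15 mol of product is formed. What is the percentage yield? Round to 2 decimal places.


Yield = (moles product / moles consumed) * 100%
Yield = (15 / 56) * 100
Yield = 0.2679 * 100
Yield = 26.79%


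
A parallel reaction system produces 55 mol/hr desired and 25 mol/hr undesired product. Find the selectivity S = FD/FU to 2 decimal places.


S = desired product rate / undesired product rate
S = 55 / 25
S = 2.20


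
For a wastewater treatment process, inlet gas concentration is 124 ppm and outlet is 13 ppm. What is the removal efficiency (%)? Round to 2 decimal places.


Efficiency = (G_in - G_out) / G_in * 100%
Efficiency = (124 - 13) / 124 * 100
Efficiency = 111 / 124 * 100
Efficiency = 89.52%


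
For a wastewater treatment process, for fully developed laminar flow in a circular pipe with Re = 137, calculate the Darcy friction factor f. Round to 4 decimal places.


f = 64 / Re
f = 64 / 137
f = 0.4672


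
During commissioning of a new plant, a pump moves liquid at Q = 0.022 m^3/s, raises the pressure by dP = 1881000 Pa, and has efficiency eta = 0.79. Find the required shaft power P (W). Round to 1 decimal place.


P = Q * dP / eta
P = 0.022 * 1881000 / 0.79
P = 41382.0 / 0.79
P = 52382.3 W


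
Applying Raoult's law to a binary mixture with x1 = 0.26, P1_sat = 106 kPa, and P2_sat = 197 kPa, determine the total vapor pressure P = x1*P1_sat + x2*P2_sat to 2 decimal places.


P = x1*P1_sat + x2*P2_sat
x2 = 1 - x1 = 1 - 0.26 = 0.74
P = 0.26*106 + 0.74*197
P = 27.56 + 145.78
P = 173.34 kPa


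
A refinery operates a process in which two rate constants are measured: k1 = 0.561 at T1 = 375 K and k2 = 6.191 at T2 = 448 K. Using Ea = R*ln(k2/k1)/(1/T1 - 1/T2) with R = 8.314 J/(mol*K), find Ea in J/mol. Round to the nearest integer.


Ea = R * ln(k2/k1) / (1/T1 - 1/T2)
ln(k2/k1) = ln(6.191/0.561) = 2.401131
1/T1 - 1/T2 = 1/375 - 1/448 = 0.00043452381
Ea = 8.314 * 2.401131 / 0.00043452381
Ea = 45942 J/mol


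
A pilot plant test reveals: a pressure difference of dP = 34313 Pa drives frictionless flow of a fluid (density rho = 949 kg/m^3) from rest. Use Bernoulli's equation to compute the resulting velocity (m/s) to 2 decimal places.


v = sqrt(2*dP/rho)
v = sqrt(2*34313/949)
v = sqrt(72.314015)
v = 8.50 m/s


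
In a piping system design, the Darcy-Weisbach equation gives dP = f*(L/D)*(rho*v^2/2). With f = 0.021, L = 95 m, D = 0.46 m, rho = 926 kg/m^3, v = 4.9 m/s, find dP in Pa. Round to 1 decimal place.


dP = f * (L/D) * (rho*v^2/2)
dP = 0.021 * (95/0.46) * (926*4.9^2/2)
L/D = 206.52173913
rho*v^2/2 = 926*24.01/2 = 11116.63
dP = 0.021 * 206.52173913 * 11116.63
dP = 48212.3 Pa


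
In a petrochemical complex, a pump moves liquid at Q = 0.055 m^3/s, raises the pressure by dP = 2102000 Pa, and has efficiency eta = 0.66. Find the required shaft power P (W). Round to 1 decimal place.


P = Q * dP / eta
P = 0.055 * 2102000 / 0.66
P = 115610.0 / 0.66
P = 175166.7 W


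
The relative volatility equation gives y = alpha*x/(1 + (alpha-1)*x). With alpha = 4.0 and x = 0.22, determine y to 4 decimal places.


y = alpha*x / (1 + (alpha-1)*x)
y = 4.0*0.22 / (1 + (4.0-1)*0.22)
y = 0.88 / (1 + 0.66)
y = 0.88 / 1.66
y = 0.5301


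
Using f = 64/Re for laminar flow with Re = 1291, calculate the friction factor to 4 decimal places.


f = 64 / Re
f = 64 / 1291
f = 0.0496


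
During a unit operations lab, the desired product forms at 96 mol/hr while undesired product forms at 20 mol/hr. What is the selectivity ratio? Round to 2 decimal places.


S = desired product rate / undesired product rate
S = 96 / 20
S = 4.80


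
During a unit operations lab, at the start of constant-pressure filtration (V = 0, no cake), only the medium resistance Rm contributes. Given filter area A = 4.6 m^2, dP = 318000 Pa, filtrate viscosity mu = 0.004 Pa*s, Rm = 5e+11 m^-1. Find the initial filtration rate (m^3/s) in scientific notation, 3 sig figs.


rate = A * dP / (mu * Rm)
rate = 4.6 * 318000 / (0.004 * 5e+11)
rate = 1462800.0 / 2.000e+09
rate = 7.31e-04 m^3/s


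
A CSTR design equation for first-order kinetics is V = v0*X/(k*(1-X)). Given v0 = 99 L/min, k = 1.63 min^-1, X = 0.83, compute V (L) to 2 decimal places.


V = v0 * X / (k * (1 - X))
V = 99 * 0.83 / (1.63 * (1 - 0.83))
V = 82.17 / (1.63 * 0.17)
V = 82.17 / 0.2771
V = 296.54 L


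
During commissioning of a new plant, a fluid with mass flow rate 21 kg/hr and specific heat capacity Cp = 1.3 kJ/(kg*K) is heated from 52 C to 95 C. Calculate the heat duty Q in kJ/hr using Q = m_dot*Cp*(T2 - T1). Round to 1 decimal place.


Q = m_dot * Cp * (T2 - T1)
Q = 21 * 1.3 * (95 - 52)
Q = 21 * 1.3 * 43
Q = 1173.9 kJ/hr


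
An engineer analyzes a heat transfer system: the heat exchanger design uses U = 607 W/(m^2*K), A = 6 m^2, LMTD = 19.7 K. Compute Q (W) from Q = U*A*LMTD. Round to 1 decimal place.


Q = U * A * LMTD
Q = 607 * 6 * 19.7
Q = 71747.4 W


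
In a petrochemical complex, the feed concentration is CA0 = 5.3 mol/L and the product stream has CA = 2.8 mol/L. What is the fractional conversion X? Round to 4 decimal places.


X = (CA0 - CA) / CA0
X = (5.3 - 2.8) / 5.3
X = 2.5 / 5.3
X = 0.4717


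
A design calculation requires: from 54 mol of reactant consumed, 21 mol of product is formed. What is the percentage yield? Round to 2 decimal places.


Yield = (moles product / moles consumed) * 100%
Yield = (21 / 54) * 100
Yield = 0.3889 * 100
Yield = 38.89%


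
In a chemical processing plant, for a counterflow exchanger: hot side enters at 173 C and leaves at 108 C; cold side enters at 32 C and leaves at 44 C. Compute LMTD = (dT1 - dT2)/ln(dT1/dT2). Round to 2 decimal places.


dT1 = Th_in - Tc_out = 173 - 44 = 129
dT2 = Th_out - Tc_in = 108 - 32 = 76
LMTD = (dT1 - dT2) / ln(dT1/dT2)
LMTD = (129 - 76) / ln(129/76)
LMTD = 100.17 K


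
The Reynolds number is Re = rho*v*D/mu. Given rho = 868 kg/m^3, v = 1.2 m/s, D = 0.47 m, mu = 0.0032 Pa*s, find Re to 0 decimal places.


Re = rho * v * D / mu
Re = 868 * 1.2 * 0.47 / 0.0032
Re = 489.552 / 0.0032
Re = 152985


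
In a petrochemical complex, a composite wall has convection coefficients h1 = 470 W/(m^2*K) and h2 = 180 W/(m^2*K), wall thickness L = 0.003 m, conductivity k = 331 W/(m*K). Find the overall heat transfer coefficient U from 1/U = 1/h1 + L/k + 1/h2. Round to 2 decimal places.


1/U = 1/h1 + L/k + 1/h2
1/U = 1/470 + 0.003/331 + 1/180
1/U = 0.0021276596 + 9.0634e-06 + 0.0055555556
1/U = 0.0076922786
U = 130.00 W/(m^2*K)


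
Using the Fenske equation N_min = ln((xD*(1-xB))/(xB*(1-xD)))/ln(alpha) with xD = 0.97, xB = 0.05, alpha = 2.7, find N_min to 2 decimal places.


N_min = ln((xD*(1-xB))/(xB*(1-xD))) / ln(alpha)
Numerator inside ln: 0.9215 / 0.0015 = 614.333333
ln(614.333333) = 6.420538
ln(alpha) = ln(2.7) = 0.993252
N_min = 6.420538 / 0.993252 = 6.46


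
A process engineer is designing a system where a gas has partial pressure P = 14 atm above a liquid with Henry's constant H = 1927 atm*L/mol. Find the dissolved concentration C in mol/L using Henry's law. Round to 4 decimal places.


C = P / H
C = 14 / 1927
C = 0.0073 mol/L


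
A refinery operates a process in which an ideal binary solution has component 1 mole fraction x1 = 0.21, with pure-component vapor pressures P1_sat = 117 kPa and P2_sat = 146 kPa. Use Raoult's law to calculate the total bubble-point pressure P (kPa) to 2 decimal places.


P = x1*P1_sat + x2*P2_sat
x2 = 1 - x1 = 1 - 0.21 = 0.79
P = 0.21*117 + 0.79*146
P = 24.57 + 115.34
P = 139.91 kPa


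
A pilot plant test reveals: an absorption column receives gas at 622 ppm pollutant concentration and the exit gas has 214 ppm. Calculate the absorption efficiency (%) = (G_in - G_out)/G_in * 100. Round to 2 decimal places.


Efficiency = (G_in - G_out) / G_in * 100%
Efficiency = (622 - 214) / 622 * 100
Efficiency = 408 / 622 * 100
Efficiency = 65.59%


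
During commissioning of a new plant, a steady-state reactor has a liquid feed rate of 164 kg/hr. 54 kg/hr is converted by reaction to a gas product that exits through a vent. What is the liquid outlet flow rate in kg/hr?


Steady-state mass balance on the main outlet: F_out = F_in - F_removed
F_out = 164 - 54
F_out = 110 kg/hr


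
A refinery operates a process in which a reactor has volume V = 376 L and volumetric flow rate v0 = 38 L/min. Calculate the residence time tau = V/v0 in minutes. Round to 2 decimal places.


tau = V / v0
tau = 376 / 38
tau = 9.89 min


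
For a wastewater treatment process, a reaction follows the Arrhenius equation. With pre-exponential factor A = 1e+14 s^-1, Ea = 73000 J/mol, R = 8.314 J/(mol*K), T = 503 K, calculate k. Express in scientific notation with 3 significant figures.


k = A * exp(-Ea/(R*T))
k = 1e+14 * exp(-73000 / (8.314 * 503))
k = 1e+14 * exp(-17.456005)
k = 2.62e+06


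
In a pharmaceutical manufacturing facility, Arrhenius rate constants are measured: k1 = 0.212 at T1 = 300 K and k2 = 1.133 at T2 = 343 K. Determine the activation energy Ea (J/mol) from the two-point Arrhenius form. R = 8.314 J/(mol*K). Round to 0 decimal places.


Ea = R * ln(k2/k1) / (1/T1 - 1/T2)
ln(k2/k1) = ln(1.133/0.212) = 1.676038
1/T1 - 1/T2 = 1/300 - 1/343 = 0.000417881438
Ea = 8.314 * 1.676038 / 0.000417881438
Ea = 33346 J/mol


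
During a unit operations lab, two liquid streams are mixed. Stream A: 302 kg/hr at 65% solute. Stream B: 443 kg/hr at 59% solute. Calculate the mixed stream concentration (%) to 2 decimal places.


Mass balance on solute: F1*x1 + F2*x2 = F3*x3
F3 = F1 + F2 = 302 + 443 = 745 kg/hr
x3 = (F1*x1 + F2*x2)/F3
x3 = (302*0.65 + 443*0.59) / 745
x3 = 61.43%


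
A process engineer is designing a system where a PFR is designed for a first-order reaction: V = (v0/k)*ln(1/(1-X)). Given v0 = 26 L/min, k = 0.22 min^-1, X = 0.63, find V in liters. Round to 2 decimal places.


V = (v0/k) * ln(1/(1-X))
V = (26/0.22) * ln(1/(1-0.63))
V = 118.181818 * ln(2.702703)
V = 118.181818 * 0.994252
V = 117.50 L


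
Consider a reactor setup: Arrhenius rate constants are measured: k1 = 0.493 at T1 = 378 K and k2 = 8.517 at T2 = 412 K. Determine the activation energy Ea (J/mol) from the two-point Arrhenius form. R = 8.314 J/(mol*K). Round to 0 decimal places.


Ea = R * ln(k2/k1) / (1/T1 - 1/T2)
ln(k2/k1) = ln(8.517/0.493) = 2.8493103
1/T1 - 1/T2 = 1/378 - 1/412 = 0.000218318179
Ea = 8.314 * 2.8493103 / 0.000218318179
Ea = 108508 J/mol


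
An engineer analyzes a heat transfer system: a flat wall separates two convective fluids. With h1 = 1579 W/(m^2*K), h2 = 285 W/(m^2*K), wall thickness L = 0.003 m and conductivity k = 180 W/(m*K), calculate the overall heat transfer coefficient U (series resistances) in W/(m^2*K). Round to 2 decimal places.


1/U = 1/h1 + L/k + 1/h2
1/U = 1/1579 + 0.003/180 + 1/285
1/U = 0.0006333122 + 1.66667e-05 + 0.0035087719
1/U = 0.0041587508
U = 240.46 W/(m^2*K)


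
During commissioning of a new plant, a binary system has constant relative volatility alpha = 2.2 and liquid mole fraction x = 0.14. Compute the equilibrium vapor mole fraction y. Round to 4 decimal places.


y = alpha*x / (1 + (alpha-1)*x)
y = 2.2*0.14 / (1 + (2.2-1)*0.14)
y = 0.308 / (1 + 0.168)
y = 0.308 / 1.168
y = 0.2637


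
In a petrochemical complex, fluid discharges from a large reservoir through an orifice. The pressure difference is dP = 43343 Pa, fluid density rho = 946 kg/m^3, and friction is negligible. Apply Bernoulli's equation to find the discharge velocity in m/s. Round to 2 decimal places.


v = sqrt(2*dP/rho)
v = sqrt(2*43343/946)
v = sqrt(91.634249)
v = 9.57 m/s


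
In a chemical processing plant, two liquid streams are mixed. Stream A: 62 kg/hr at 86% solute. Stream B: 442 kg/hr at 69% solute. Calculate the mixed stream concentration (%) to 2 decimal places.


Mass balance on solute: F1*x1 + F2*x2 = F3*x3
F3 = F1 + F2 = 62 + 442 = 504 kg/hr
x3 = (F1*x1 + F2*x2)/F3
x3 = (62*0.86 + 442*0.69) / 504
x3 = 71.09%


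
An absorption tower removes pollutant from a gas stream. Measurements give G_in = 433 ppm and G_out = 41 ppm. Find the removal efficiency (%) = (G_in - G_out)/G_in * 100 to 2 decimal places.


Efficiency = (G_in - G_out) / G_in * 100%
Efficiency = (433 - 41) / 433 * 100
Efficiency = 392 / 433 * 100
Efficiency = 90.53%


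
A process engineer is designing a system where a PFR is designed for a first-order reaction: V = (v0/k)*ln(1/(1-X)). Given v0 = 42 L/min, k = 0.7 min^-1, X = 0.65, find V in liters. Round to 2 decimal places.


V = (v0/k) * ln(1/(1-X))
V = (42/0.7) * ln(1/(1-0.65))
V = 60.0 * ln(2.857143)
V = 60.0 * 1.049822
V = 62.99 L


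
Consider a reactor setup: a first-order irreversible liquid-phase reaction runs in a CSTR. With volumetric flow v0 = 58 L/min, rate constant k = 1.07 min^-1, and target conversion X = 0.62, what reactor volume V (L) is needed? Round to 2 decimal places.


V = v0 * X / (k * (1 - X))
V = 58 * 0.62 / (1.07 * (1 - 0.62))
V = 35.96 / (1.07 * 0.38)
V = 35.96 / 0.4066
V = 88.44 L


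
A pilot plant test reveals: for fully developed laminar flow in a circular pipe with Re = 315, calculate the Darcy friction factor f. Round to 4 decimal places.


f = 64 / Re
f = 64 / 315
f = 0.2032


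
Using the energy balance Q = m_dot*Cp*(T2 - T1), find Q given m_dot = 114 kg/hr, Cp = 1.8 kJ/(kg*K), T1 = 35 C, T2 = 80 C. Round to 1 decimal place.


Q = m_dot * Cp * (T2 - T1)
Q = 114 * 1.8 * (80 - 35)
Q = 114 * 1.8 * 45
Q = 9234.0 kJ/hr


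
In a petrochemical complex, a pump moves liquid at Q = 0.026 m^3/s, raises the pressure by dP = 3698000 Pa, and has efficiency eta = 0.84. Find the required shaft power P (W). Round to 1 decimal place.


P = Q * dP / eta
P = 0.026 * 3698000 / 0.84
P = 96148.0 / 0.84
P = 114461.9 W


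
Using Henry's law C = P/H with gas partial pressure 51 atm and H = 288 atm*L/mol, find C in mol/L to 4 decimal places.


C = P / H
C = 51 / 288
C = 0.1771 mol/L


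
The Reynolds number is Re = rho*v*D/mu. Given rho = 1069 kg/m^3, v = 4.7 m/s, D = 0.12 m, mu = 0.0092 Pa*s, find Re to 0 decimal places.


Re = rho * v * D / mu
Re = 1069 * 4.7 * 0.12 / 0.0092
Re = 602.916 / 0.0092
Re = 65534


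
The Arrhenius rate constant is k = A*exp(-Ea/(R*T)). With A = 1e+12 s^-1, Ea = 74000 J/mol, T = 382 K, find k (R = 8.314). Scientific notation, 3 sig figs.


k = A * exp(-Ea/(R*T))
k = 1e+12 * exp(-74000 / (8.314 * 382))
k = 1e+12 * exp(-23.30013)
k = 7.60e+01


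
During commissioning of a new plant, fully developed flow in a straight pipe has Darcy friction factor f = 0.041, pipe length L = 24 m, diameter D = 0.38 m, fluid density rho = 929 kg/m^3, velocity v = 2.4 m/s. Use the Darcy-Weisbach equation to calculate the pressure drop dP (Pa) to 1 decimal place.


dP = f * (L/D) * (rho*v^2/2)
dP = 0.041 * (24/0.38) * (929*2.4^2/2)
L/D = 63.15789474
rho*v^2/2 = 929*5.76/2 = 2675.52
dP = 0.041 * 63.15789474 * 2675.52
dP = 6928.2 Pa


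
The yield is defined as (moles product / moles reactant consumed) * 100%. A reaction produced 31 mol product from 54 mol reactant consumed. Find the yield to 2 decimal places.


Yield = (moles product / moles consumed) * 100%
Yield = (31 / 54) * 100
Yield = 0.5741 * 100
Yield = 57.41%


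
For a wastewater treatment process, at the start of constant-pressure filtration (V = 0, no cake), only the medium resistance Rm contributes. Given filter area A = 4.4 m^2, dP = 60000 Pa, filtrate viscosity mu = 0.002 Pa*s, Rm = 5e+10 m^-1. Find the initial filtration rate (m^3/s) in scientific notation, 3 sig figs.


rate = A * dP / (mu * Rm)
rate = 4.4 * 60000 / (0.002 * 5e+10)
rate = 264000.0 / 1.000e+08
rate = 2.64e-03 m^3/s


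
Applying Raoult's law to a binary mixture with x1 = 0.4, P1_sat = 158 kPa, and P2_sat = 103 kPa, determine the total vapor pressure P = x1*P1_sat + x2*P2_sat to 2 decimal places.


P = x1*P1_sat + x2*P2_sat
x2 = 1 - x1 = 1 - 0.4 = 0.6
P = 0.4*158 + 0.6*103
P = 63.2 + 61.8
P = 125.00 kPa


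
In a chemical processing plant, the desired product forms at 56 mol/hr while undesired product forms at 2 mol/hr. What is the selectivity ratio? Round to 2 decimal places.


S = desired product rate / undesired product rate
S = 56 / 2
S = 28.00


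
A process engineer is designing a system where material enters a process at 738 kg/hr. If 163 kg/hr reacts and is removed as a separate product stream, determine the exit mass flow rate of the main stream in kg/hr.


Steady-state mass balance on the main outlet: F_out = F_in - F_removed
F_out = 738 - 163
F_out = 575 kg/hr


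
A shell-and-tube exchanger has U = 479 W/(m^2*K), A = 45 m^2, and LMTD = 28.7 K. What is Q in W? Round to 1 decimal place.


Q = U * A * LMTD
Q = 479 * 45 * 28.7
Q = 618628.5 W


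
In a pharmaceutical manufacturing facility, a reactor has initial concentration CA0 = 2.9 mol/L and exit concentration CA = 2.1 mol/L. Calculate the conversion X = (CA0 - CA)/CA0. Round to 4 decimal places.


X = (CA0 - CA) / CA0
X = (2.9 - 2.1) / 2.9
X = 0.8 / 2.9
X = 0.2759


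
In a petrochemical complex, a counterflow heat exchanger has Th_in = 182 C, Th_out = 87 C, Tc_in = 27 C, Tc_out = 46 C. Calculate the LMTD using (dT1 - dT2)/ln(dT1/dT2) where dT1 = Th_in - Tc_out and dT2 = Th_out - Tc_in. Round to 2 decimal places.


dT1 = Th_in - Tc_out = 182 - 46 = 136
dT2 = Th_out - Tc_in = 87 - 27 = 60
LMTD = (dT1 - dT2) / ln(dT1/dT2)
LMTD = (136 - 60) / ln(136/60)
LMTD = 92.87 K


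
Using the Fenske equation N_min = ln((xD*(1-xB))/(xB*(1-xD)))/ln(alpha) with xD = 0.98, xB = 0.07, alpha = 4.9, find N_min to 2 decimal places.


N_min = ln((xD*(1-xB))/(xB*(1-xD))) / ln(alpha)
Numerator inside ln: 0.9114 / 0.0014 = 651.0
ln(651.0) = 6.47851
ln(alpha) = ln(4.9) = 1.589235
N_min = 6.47851 / 1.589235 = 4.08


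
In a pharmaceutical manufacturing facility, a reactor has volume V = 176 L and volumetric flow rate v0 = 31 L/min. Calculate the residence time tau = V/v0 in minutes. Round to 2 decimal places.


tau = V / v0
tau = 176 / 31
tau = 5.68 min


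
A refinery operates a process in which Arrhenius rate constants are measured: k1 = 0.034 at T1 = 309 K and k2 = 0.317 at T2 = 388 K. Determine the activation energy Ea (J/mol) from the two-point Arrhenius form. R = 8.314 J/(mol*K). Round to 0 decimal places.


Ea = R * ln(k2/k1) / (1/T1 - 1/T2)
ln(k2/k1) = ln(0.317/0.034) = 2.2325412
1/T1 - 1/T2 = 1/309 - 1/388 = 0.000658926367
Ea = 8.314 * 2.2325412 / 0.000658926367
Ea = 28169 J/mol


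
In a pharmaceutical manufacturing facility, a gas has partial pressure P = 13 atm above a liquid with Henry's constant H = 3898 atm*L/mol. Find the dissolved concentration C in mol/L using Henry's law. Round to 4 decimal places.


C = P / H
C = 13 / 3898
C = 0.0033 mol/L


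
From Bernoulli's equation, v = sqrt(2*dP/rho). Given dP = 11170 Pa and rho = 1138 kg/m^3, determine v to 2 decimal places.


v = sqrt(2*dP/rho)
v = sqrt(2*11170/1138)
v = sqrt(19.630931)
v = 4.43 m/s


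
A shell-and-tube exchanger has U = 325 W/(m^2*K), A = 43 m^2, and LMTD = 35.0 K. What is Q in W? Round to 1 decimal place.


Q = U * A * LMTD
Q = 325 * 43 * 35.0
Q = 489125.0 W


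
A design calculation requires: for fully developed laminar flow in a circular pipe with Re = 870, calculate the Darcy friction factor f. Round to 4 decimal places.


f = 64 / Re
f = 64 / 870
f = 0.0736


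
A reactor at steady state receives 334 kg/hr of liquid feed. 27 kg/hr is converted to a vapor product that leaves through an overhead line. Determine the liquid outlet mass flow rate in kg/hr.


Steady-state mass balance on the main outlet: F_out = F_in - F_removed
F_out = 334 - 27
F_out = 307 kg/hr


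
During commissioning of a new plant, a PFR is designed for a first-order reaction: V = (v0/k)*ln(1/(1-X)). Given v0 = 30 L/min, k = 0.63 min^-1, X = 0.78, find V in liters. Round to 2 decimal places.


V = (v0/k) * ln(1/(1-X))
V = (30/0.63) * ln(1/(1-0.78))
V = 47.619048 * ln(4.545455)
V = 47.619048 * 1.514128
V = 72.10 L


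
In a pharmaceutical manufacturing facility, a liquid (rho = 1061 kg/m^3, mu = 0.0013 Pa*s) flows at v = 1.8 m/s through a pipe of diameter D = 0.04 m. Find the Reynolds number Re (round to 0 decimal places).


Re = rho * v * D / mu
Re = 1061 * 1.8 * 0.04 / 0.0013
Re = 76.392 / 0.0013
Re = 58763


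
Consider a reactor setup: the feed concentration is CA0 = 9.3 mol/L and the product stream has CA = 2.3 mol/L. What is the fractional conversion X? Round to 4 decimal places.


X = (CA0 - CA) / CA0
X = (9.3 - 2.3) / 9.3
X = 7.0 / 9.3
X = 0.7527


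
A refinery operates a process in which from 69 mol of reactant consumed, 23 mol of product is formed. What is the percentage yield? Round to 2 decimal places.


Yield = (moles product / moles consumed) * 100%
Yield = (23 / 69) * 100
Yield = 0.3333 * 100
Yield = 33.33%


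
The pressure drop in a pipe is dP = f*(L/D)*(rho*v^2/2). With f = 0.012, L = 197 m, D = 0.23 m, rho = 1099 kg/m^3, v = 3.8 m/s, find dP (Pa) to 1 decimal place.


dP = f * (L/D) * (rho*v^2/2)
dP = 0.012 * (197/0.23) * (1099*3.8^2/2)
L/D = 856.52173913
rho*v^2/2 = 1099*14.44/2 = 7934.78
dP = 0.012 * 856.52173913 * 7934.78
dP = 81555.7 Pa


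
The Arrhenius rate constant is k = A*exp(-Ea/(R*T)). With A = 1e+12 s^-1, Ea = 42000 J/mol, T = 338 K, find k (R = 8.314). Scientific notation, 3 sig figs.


k = A * exp(-Ea/(R*T))
k = 1e+12 * exp(-42000 / (8.314 * 338))
k = 1e+12 * exp(-14.945917)
k = 3.23e+05


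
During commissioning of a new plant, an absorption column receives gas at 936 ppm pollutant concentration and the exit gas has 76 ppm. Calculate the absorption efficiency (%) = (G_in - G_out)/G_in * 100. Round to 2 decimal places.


Efficiency = (G_in - G_out) / G_in * 100%
Efficiency = (936 - 76) / 936 * 100
Efficiency = 860 / 936 * 100
Efficiency = 91.88%


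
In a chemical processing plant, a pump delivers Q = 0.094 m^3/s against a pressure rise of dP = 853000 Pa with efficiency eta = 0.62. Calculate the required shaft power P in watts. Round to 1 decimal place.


P = Q * dP / eta
P = 0.094 * 853000 / 0.62
P = 80182.0 / 0.62
P = 129325.8 W


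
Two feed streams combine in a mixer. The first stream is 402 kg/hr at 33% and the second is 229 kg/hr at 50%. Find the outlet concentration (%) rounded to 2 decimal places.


Mass balance on solute: F1*x1 + F2*x2 = F3*x3
F3 = F1 + F2 = 402 + 229 = 631 kg/hr
x3 = (F1*x1 + F2*x2)/F3
x3 = (402*0.33 + 229*0.5) / 631
x3 = 39.17%


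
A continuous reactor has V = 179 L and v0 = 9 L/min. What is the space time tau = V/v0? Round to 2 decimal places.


tau = V / v0
tau = 179 / 9
tau = 19.89 min


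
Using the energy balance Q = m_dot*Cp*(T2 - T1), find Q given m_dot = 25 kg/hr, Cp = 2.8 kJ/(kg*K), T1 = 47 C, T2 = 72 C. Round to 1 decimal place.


Q = m_dot * Cp * (T2 - T1)
Q = 25 * 2.8 * (72 - 47)
Q = 25 * 2.8 * 25
Q = 1750.0 kJ/hr
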